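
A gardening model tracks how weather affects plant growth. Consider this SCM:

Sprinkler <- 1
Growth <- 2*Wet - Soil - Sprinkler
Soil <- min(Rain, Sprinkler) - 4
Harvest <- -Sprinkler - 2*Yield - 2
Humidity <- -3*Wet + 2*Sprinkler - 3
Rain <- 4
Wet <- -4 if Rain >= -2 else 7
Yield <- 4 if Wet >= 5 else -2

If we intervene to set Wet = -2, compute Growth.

Intervening sets Wet = -2 and removes its equation (Wet <- -4 if Rain >= -2 else 7).
Soil = min(Rain, Sprinkler) - 4  [with Rain=4, Sprinkler=1]  = -3
Growth = 2*Wet - Soil - Sprinkler  [with Wet=-2, Soil=-3, Sprinkler=1]  = -2

-2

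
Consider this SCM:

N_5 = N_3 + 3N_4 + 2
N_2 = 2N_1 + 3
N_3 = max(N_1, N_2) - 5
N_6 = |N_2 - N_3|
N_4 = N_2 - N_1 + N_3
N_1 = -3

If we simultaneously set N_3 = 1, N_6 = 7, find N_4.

1

Setting N_3 = 1, N_6 = 7 by intervention discards those variables' equations.
N_2 = 2N_1 + 3  [with N_1=-3]  = -3
N_4 = N_2 - N_1 + N_3  [with N_2=-3, N_1=-3, N_3=1]  = 1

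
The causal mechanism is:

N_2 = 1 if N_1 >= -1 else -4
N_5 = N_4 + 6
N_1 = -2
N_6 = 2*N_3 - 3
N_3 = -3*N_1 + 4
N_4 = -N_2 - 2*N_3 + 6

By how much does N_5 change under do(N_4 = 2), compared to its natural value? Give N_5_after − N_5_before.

12

Intervening sets N_4 = 2 and removes its equation (N_4 = -N_2 - 2*N_3 + 6).
N_5 = N_4 + 6  [with N_4=2]  = 8
Without intervention: N_2 = 1 if N_1 >= -1 else -4  [with N_1=-2]  = -4; N_3 = -3*N_1 + 4  [with N_1=-2]  = 10; N_4 = -N_2 - 2*N_3 + 6  [with N_2=-4, N_3=10]  = -10; N_5 = N_4 + 6  [with N_4=-10]  = -4.
Change = 8 − (-4) = 12.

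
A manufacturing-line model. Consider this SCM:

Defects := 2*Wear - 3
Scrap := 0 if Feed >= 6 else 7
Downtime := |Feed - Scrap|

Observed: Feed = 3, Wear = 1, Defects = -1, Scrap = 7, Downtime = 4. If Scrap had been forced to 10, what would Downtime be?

7

Intervening sets Scrap = 10 and removes its equation (Scrap := 0 if Feed >= 6 else 7).
Downtime = |Feed - Scrap|  [with Feed=3, Scrap=10]  = 7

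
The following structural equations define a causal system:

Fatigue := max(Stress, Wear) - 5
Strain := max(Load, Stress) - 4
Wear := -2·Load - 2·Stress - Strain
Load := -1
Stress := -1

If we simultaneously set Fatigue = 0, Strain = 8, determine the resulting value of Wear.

-4

Under do(Fatigue = 0, Strain = 8), each intervened variable's structural equation is replaced by its fixed value.
Wear = -2·Load - 2·Stress - Strain  [with Load=-1, Stress=-1, Strain=8]  = -4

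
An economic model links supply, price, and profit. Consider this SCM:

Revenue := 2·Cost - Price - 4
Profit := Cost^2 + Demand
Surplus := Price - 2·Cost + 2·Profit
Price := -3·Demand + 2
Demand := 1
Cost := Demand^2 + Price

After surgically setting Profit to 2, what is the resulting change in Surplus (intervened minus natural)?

The intervention breaks the incoming arrows to Profit: Profit := Cost^2 + Demand no longer applies, and Profit = 2.
Price = -3·Demand + 2  [with Demand=1]  = -1
Cost = Demand^2 + Price  [with Demand=1, Price=-1]  = 0
Surplus = Price - 2·Cost + 2·Profit  [with Price=-1, Cost=0, Profit=2]  = 3
Without intervention: Price = -3·Demand + 2  [with Demand=1]  = -1; Cost = Demand^2 + Price  [with Demand=1, Price=-1]  = 0; Profit = Cost^2 + Demand  [with Cost=0, Demand=1]  = 1; Surplus = Price - 2·Cost + 2·Profit  [with Price=-1, Cost=0, Profit=1]  = 1.
Change = 3 − 1 = 2.

2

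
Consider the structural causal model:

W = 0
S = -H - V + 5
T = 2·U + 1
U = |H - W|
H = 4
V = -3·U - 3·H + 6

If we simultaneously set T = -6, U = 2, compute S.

The joint intervention fixes T = -6, U = 2, removing each variable's own equation.
V = -3·U - 3·H + 6  [with U=2, H=4]  = -12
S = -H - V + 5  [with H=4, V=-12]  = 13

13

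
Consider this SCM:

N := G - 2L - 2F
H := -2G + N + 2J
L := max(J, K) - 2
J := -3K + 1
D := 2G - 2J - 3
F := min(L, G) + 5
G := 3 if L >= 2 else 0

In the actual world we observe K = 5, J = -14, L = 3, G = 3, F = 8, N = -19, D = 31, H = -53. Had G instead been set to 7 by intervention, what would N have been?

Under do(G=7), the mechanism G := 3 if L >= 2 else 0 is discarded; G is fixed at 7.
J = -3K + 1  [with K=5]  = -14
L = max(J, K) - 2  [with J=-14, K=5]  = 3
F = min(L, G) + 5  [with L=3, G=7]  = 8
N = G - 2L - 2F  [with G=7, L=3, F=8]  = -15

-15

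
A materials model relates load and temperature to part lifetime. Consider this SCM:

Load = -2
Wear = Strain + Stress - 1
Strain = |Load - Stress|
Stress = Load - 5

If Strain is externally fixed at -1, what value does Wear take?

-9

The intervention breaks the incoming arrows to Strain: Strain = |Load - Stress| no longer applies, and Strain = -1.
Stress = Load - 5  [with Load=-2]  = -7
Wear = Strain + Stress - 1  [with Strain=-1, Stress=-7]  = -9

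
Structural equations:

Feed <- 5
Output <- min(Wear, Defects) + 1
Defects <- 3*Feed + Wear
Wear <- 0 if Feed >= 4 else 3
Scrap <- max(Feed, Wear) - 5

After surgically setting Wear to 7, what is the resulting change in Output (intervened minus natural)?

do(Wear=7) replaces the equation Wear <- 0 if Feed >= 4 else 3 with the constant Wear = 7.
Defects = 3*Feed + Wear  [with Feed=5, Wear=7]  = 22
Output = min(Wear, Defects) + 1  [with Wear=7, Defects=22]  = 8
Without intervention: Wear = 0 if Feed >= 4 else 3  [with Feed=5]  = 0; Defects = 3*Feed + Wear  [with Feed=5, Wear=0]  = 15; Output = min(Wear, Defects) + 1  [with Wear=0, Defects=15]  = 1.
Change = 8 − 1 = 7.

7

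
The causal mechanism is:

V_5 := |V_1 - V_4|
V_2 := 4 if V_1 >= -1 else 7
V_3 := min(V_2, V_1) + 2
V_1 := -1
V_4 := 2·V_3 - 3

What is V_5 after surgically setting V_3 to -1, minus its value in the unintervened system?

do(V_3=-1) replaces the equation V_3 := min(V_2, V_1) + 2 with the constant V_3 = -1.
V_4 = 2·V_3 - 3  [with V_3=-1]  = -5
V_5 = |V_1 - V_4|  [with V_1=-1, V_4=-5]  = 4
Without intervention: V_2 = 4 if V_1 >= -1 else 7  [with V_1=-1]  = 4; V_3 = min(V_2, V_1) + 2  [with V_2=4, V_1=-1]  = 1; V_4 = 2·V_3 - 3  [with V_3=1]  = -1; V_5 = |V_1 - V_4|  [with V_1=-1, V_4=-1]  = 0.
Change = 4 − 0 = 4.

4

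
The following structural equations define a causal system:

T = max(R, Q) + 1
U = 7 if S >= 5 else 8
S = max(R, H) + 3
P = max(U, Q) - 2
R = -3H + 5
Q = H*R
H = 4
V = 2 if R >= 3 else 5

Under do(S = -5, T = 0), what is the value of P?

6

Under do(S = -5, T = 0), each intervened variable's structural equation is replaced by its fixed value.
R = -3H + 5  [with H=4]  = -7
Q = H*R  [with H=4, R=-7]  = -28
U = 7 if S >= 5 else 8  [with S=-5]  = 8
P = max(U, Q) - 2  [with U=8, Q=-28]  = 6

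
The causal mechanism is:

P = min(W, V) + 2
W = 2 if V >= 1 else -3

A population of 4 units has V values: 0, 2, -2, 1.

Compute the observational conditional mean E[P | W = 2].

3.5

Conditioning on W=2 selects the 2 unit(s) with V ∈ {2, 1}. Their P values: 4, 3. Mean = 3.5.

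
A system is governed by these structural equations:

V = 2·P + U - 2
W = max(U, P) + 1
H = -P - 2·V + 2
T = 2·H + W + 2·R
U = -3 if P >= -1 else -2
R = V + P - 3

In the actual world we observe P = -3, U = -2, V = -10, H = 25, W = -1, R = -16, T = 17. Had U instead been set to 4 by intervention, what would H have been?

13

Under do(U=4), the mechanism U = -3 if P >= -1 else -2 is discarded; U is fixed at 4.
V = 2·P + U - 2  [with P=-3, U=4]  = -4
H = -P - 2·V + 2  [with P=-3, V=-4]  = 13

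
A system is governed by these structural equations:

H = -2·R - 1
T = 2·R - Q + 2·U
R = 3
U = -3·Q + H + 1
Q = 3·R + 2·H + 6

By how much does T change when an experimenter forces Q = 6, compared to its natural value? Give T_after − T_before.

-35

do(Q=6) replaces the equation Q = 3·R + 2·H + 6 with the constant Q = 6.
H = -2·R - 1  [with R=3]  = -7
U = -3·Q + H + 1  [with Q=6, H=-7]  = -24
T = 2·R - Q + 2·U  [with R=3, Q=6, U=-24]  = -48
Without intervention: H = -2·R - 1  [with R=3]  = -7; Q = 3·R + 2·H + 6  [with R=3, H=-7]  = 1; U = -3·Q + H + 1  [with Q=1, H=-7]  = -9; T = 2·R - Q + 2·U  [with R=3, Q=1, U=-9]  = -13.
Change = -48 − (-13) = -35.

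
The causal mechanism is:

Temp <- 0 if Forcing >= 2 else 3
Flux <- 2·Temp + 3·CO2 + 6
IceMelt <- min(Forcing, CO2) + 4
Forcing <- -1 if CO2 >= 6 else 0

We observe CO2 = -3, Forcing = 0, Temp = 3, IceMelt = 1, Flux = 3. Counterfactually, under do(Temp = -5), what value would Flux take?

-13

do(Temp=-5) replaces the equation Temp <- 0 if Forcing >= 2 else 3 with the constant Temp = -5.
Flux = 2·Temp + 3·CO2 + 6  [with Temp=-5, CO2=-3]  = -13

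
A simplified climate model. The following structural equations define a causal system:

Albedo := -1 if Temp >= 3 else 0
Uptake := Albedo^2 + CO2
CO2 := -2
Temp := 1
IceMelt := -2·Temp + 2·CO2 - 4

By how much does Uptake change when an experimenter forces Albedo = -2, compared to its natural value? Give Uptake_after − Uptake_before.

4

Intervening sets Albedo = -2 and removes its equation (Albedo := -1 if Temp >= 3 else 0).
Uptake = Albedo^2 + CO2  [with Albedo=-2, CO2=-2]  = 2
Without intervention: Albedo = -1 if Temp >= 3 else 0  [with Temp=1]  = 0; Uptake = Albedo^2 + CO2  [with Albedo=0, CO2=-2]  = -2.
Change = 2 − (-2) = 4.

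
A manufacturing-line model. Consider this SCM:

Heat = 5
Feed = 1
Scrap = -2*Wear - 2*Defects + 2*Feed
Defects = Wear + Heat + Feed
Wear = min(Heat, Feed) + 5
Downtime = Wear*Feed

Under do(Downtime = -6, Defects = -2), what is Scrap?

-6

Setting Downtime = -6, Defects = -2 by intervention discards those variables' equations.
Wear = min(Heat, Feed) + 5  [with Heat=5, Feed=1]  = 6
Scrap = -2*Wear - 2*Defects + 2*Feed  [with Wear=6, Defects=-2, Feed=1]  = -6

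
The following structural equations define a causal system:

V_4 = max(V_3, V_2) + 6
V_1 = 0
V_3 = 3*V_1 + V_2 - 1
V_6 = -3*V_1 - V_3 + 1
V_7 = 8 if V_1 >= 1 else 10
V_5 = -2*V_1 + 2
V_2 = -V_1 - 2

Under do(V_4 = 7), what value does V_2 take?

The intervention breaks the incoming arrows to V_4: V_4 = max(V_3, V_2) + 6 no longer applies, and V_4 = 7.
Since V_2 is not a descendant of the intervened variable, it is unaffected.
V_2 = -V_1 - 2  [with V_1=0]  = -2

-2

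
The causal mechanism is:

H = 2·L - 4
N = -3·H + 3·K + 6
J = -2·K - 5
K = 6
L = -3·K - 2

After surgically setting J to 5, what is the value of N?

156

Intervening sets J = 5 and removes its equation (J = -2·K - 5).
No directed path runs from J to N, so N keeps its natural value.
L = -3·K - 2  [with K=6]  = -20
H = 2·L - 4  [with L=-20]  = -44
N = -3·H + 3·K + 6  [with H=-44, K=6]  = 156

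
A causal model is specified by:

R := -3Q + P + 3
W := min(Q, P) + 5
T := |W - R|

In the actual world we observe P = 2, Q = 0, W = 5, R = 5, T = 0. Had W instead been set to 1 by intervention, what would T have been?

4

do(W=1) replaces the equation W := min(Q, P) + 5 with the constant W = 1.
R = -3Q + P + 3  [with Q=0, P=2]  = 5
T = |W - R|  [with W=1, R=5]  = 4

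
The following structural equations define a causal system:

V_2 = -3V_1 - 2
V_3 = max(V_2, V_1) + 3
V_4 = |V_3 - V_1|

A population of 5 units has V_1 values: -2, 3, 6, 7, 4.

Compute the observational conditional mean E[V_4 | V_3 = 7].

6

Conditioning on V_3=7 selects the 2 unit(s) with V_1 ∈ {-2, 4}. Their V_4 values: 9, 3. Mean = 6.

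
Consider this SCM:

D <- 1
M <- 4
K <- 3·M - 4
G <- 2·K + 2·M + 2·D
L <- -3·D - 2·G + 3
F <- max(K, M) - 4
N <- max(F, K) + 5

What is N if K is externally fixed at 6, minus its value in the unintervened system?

The intervention breaks the incoming arrows to K: K <- 3·M - 4 no longer applies, and K = 6.
F = max(K, M) - 4  [with K=6, M=4]  = 2
N = max(F, K) + 5  [with F=2, K=6]  = 11
Without intervention: K = 3·M - 4  [with M=4]  = 8; F = max(K, M) - 4  [with K=8, M=4]  = 4; N = max(F, K) + 5  [with F=4, K=8]  = 13.
Change = 11 − 13 = -2.

-2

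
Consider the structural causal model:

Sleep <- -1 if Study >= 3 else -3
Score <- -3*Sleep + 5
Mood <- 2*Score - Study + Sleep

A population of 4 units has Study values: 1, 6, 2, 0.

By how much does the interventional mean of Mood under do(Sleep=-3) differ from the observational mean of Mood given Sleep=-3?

The intervention sets Sleep=-3 in all 4 units regardless of Study. Recomputing Mood per unit gives 24, 19, 23, 25; average 22.75.
Conditioning on Sleep=-3 selects the 3 unit(s) with Study ∈ {1, 2, 0}. Their Mood values: 24, 23, 25. Mean = 24.
Difference = 22.75 − 24 = -1.25.

-1.25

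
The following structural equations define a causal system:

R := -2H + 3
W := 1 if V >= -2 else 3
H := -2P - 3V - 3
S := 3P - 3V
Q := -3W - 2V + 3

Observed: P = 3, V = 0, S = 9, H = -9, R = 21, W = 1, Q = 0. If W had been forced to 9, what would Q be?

Intervening sets W = 9 and removes its equation (W := 1 if V >= -2 else 3).
Q = -3W - 2V + 3  [with W=9, V=0]  = -24

-24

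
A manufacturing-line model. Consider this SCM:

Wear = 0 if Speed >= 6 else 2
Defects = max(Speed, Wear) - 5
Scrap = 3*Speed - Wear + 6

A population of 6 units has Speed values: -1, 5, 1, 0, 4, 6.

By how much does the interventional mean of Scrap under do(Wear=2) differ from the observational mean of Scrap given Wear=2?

Under do(Wear=2), Wear's equation is replaced by Wear=2 for every unit. Per-unit Scrap: 1, 19, 7, 4, 16, 22. Mean = 11.5.
E[Scrap|Wear=2] averages over only the 5 units with Wear=2 (Speed = -1, 5, 1, 0, 4): Scrap = 1, 19, 7, 4, 16, mean 9.4.
Difference = 11.5 − 9.4 = 2.1.

2.1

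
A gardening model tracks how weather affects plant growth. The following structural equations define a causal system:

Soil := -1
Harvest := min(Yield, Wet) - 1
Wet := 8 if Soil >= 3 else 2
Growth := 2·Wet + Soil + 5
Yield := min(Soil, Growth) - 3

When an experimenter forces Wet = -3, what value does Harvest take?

-6

do(Wet=-3) replaces the equation Wet := 8 if Soil >= 3 else 2 with the constant Wet = -3.
Growth = 2·Wet + Soil + 5  [with Wet=-3, Soil=-1]  = -2
Yield = min(Soil, Growth) - 3  [with Soil=-1, Growth=-2]  = -5
Harvest = min(Yield, Wet) - 1  [with Yield=-5, Wet=-3]  = -6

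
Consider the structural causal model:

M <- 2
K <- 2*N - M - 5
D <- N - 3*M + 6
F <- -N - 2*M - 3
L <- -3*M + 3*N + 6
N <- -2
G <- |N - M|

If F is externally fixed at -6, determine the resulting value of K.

Intervening sets F = -6 and removes its equation (F <- -N - 2*M - 3).
Since K is not a descendant of the intervened variable, it is unaffected.
K = 2*N - M - 5  [with N=-2, M=2]  = -11

-11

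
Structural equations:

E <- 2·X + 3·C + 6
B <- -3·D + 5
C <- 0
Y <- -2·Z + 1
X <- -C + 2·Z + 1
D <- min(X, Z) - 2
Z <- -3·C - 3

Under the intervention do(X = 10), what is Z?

-3

Under do(X=10), the mechanism X <- -C + 2·Z + 1 is discarded; X is fixed at 10.
Since Z is not a descendant of the intervened variable, it is unaffected.
Z = -3·C - 3  [with C=0]  = -3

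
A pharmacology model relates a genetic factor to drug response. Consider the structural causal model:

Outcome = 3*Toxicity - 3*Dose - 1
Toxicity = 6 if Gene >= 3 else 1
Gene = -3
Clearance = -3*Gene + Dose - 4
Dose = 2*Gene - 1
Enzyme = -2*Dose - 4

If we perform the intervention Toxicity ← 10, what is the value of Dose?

-7

The intervention breaks the incoming arrows to Toxicity: Toxicity = 6 if Gene >= 3 else 1 no longer applies, and Toxicity = 10.
Since Dose is not a descendant of the intervened variable, it is unaffected.
Dose = 2*Gene - 1  [with Gene=-3]  = -7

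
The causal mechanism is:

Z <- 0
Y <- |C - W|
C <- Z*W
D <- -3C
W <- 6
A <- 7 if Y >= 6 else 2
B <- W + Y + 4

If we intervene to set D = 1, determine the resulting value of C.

Intervening sets D = 1 and removes its equation (D <- -3C).
C is not downstream of the intervention, so its value is determined by the original equations.
C = Z*W  [with Z=0, W=6]  = 0

0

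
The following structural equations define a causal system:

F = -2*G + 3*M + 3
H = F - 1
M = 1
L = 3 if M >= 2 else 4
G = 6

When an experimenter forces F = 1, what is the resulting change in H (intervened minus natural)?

7

do(F=1) replaces the equation F = -2*G + 3*M + 3 with the constant F = 1.
H = F - 1  [with F=1]  = 0
Without intervention: F = -2*G + 3*M + 3  [with G=6, M=1]  = -6; H = F - 1  [with F=-6]  = -7.
Change = 0 − (-7) = 7.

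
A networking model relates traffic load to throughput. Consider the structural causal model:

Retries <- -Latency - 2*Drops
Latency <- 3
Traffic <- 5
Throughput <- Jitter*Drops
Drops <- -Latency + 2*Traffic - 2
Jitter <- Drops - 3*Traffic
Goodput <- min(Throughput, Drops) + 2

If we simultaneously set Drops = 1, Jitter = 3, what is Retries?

The joint intervention fixes Drops = 1, Jitter = 3, removing each variable's own equation.
Retries = -Latency - 2*Drops  [with Latency=3, Drops=1]  = -5

-5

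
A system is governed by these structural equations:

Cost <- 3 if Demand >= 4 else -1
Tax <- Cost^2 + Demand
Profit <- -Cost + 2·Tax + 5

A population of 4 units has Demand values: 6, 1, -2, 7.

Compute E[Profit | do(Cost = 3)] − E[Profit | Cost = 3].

The intervention sets Cost=3 in all 4 units regardless of Demand. Recomputing Profit per unit gives 32, 22, 16, 34; average 26.
E[Profit|Cost=3] averages over only the 2 units with Cost=3 (Demand = 6, 7): Profit = 32, 34, mean 33.
Difference = 26 − 33 = -7.

-7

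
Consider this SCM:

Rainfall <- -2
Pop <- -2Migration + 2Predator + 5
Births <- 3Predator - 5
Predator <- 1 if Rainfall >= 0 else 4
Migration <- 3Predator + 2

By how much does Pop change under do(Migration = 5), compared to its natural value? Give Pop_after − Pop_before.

Intervening sets Migration = 5 and removes its equation (Migration <- 3Predator + 2).
Predator = 1 if Rainfall >= 0 else 4  [with Rainfall=-2]  = 4
Pop = -2Migration + 2Predator + 5  [with Migration=5, Predator=4]  = 3
Without intervention: Predator = 1 if Rainfall >= 0 else 4  [with Rainfall=-2]  = 4; Migration = 3Predator + 2  [with Predator=4]  = 14; Pop = -2Migration + 2Predator + 5  [with Migration=14, Predator=4]  = -15.
Change = 3 − (-15) = 18.

18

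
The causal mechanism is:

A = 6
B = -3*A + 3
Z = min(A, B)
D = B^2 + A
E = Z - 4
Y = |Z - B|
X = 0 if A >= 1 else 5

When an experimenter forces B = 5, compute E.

Under do(B=5), the mechanism B = -3*A + 3 is discarded; B is fixed at 5.
Z = min(A, B)  [with A=6, B=5]  = 5
E = Z - 4  [with Z=5]  = 1

1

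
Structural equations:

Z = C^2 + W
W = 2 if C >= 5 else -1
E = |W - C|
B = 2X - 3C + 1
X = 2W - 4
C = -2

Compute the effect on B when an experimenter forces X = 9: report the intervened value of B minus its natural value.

The intervention breaks the incoming arrows to X: X = 2W - 4 no longer applies, and X = 9.
B = 2X - 3C + 1  [with X=9, C=-2]  = 25
Without intervention: W = 2 if C >= 5 else -1  [with C=-2]  = -1; X = 2W - 4  [with W=-1]  = -6; B = 2X - 3C + 1  [with X=-6, C=-2]  = -5.
Change = 25 − (-5) = 30.

30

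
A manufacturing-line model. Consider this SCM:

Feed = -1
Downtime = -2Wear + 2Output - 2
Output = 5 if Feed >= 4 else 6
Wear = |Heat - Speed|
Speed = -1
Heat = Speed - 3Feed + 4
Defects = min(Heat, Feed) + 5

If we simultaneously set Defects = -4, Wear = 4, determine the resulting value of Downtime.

2

Setting Defects = -4, Wear = 4 by intervention discards those variables' equations.
Output = 5 if Feed >= 4 else 6  [with Feed=-1]  = 6
Downtime = -2Wear + 2Output - 2  [with Wear=4, Output=6]  = 2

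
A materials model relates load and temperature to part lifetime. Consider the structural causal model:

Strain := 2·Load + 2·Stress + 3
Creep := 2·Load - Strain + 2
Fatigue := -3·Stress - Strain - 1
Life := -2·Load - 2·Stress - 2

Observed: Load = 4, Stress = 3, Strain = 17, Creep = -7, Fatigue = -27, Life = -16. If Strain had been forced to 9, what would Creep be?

The intervention breaks the incoming arrows to Strain: Strain := 2·Load + 2·Stress + 3 no longer applies, and Strain = 9.
Creep = 2·Load - Strain + 2  [with Load=4, Strain=9]  = 1

1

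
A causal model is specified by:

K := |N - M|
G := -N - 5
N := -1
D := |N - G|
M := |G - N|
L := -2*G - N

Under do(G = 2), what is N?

Under do(G=2), the mechanism G := -N - 5 is discarded; G is fixed at 2.
N is not downstream of the intervention, so its value is determined by the original equations.

-1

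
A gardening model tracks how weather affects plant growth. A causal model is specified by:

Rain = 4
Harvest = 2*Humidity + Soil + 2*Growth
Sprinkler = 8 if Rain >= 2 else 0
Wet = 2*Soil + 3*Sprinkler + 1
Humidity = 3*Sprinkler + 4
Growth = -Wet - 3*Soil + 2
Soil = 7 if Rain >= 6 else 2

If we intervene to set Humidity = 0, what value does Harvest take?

Intervening sets Humidity = 0 and removes its equation (Humidity = 3*Sprinkler + 4).
Sprinkler = 8 if Rain >= 2 else 0  [with Rain=4]  = 8
Soil = 7 if Rain >= 6 else 2  [with Rain=4]  = 2
Wet = 2*Soil + 3*Sprinkler + 1  [with Soil=2, Sprinkler=8]  = 29
Growth = -Wet - 3*Soil + 2  [with Wet=29, Soil=2]  = -33
Harvest = 2*Humidity + Soil + 2*Growth  [with Humidity=0, Soil=2, Growth=-33]  = -64

-64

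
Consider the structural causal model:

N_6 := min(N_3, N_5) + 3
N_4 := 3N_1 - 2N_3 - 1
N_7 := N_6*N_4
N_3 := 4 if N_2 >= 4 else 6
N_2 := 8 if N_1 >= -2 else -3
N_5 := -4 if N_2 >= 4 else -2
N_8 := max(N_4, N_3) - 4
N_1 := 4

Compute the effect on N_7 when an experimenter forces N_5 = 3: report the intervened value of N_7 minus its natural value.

21

Under do(N_5=3), the mechanism N_5 := -4 if N_2 >= 4 else -2 is discarded; N_5 is fixed at 3.
N_2 = 8 if N_1 >= -2 else -3  [with N_1=4]  = 8
N_3 = 4 if N_2 >= 4 else 6  [with N_2=8]  = 4
N_4 = 3N_1 - 2N_3 - 1  [with N_1=4, N_3=4]  = 3
N_6 = min(N_3, N_5) + 3  [with N_3=4, N_5=3]  = 6
N_7 = N_6*N_4  [with N_6=6, N_4=3]  = 18
Without intervention: N_2 = 8 if N_1 >= -2 else -3  [with N_1=4]  = 8; N_3 = 4 if N_2 >= 4 else 6  [with N_2=8]  = 4; N_4 = 3N_1 - 2N_3 - 1  [with N_1=4, N_3=4]  = 3; N_5 = -4 if N_2 >= 4 else -2  [with N_2=8]  = -4; N_6 = min(N_3, N_5) + 3  [with N_3=4, N_5=-4]  = -1; N_7 = N_6*N_4  [with N_6=-1, N_4=3]  = -3.
Change = 18 − (-3) = 21.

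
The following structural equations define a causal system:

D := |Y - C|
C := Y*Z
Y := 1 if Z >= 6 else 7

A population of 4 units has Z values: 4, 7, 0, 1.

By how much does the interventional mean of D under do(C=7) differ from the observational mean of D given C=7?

-1.5

The intervention sets C=7 in all 4 units regardless of Z. Recomputing D per unit gives 0, 6, 0, 0; average 1.5.
Observing C=7 restricts to units where C's equation naturally yields 7: Z ∈ {7, 1}. In that subpopulation D = 6, 0, mean 3.
Difference = 1.5 − 3 = -1.5.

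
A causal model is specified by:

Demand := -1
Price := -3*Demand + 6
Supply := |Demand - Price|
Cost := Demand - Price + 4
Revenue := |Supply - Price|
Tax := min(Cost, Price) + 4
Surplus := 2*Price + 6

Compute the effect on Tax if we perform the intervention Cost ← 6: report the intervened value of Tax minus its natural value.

Under do(Cost=6), the mechanism Cost := Demand - Price + 4 is discarded; Cost is fixed at 6.
Price = -3*Demand + 6  [with Demand=-1]  = 9
Tax = min(Cost, Price) + 4  [with Cost=6, Price=9]  = 10
Without intervention: Price = -3*Demand + 6  [with Demand=-1]  = 9; Cost = Demand - Price + 4  [with Demand=-1, Price=9]  = -6; Tax = min(Cost, Price) + 4  [with Cost=-6, Price=9]  = -2.
Change = 10 − (-2) = 12.

12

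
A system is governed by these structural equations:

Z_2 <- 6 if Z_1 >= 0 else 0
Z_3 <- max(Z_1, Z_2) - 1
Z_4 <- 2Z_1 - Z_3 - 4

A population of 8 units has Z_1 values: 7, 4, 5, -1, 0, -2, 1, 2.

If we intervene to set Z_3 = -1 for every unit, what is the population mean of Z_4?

1

do(Z_3=-1) breaks Z_3's dependence on Z_1. With Z_3=-1 fixed, Z_4 across the units is 11, 5, 7, -5, -3, -7, -1, 1, mean 1.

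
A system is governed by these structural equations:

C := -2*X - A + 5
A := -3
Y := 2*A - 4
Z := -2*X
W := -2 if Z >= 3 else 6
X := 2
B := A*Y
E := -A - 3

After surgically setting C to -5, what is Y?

Under do(C=-5), the mechanism C := -2*X - A + 5 is discarded; C is fixed at -5.
Since Y is not a descendant of the intervened variable, it is unaffected.
Y = 2*A - 4  [with A=-3]  = -10

-10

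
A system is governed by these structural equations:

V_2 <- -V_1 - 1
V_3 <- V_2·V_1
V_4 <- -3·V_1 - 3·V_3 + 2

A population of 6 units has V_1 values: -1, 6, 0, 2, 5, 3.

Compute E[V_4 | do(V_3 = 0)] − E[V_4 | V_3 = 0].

-9

Under do(V_3=0), V_3's equation is replaced by V_3=0 for every unit. Per-unit V_4: 5, -16, 2, -4, -13, -7. Mean = -5.5.
E[V_4|V_3=0] averages over only the 2 units with V_3=0 (V_1 = -1, 0): V_4 = 5, 2, mean 3.5.
Difference = -5.5 − 3.5 = -9.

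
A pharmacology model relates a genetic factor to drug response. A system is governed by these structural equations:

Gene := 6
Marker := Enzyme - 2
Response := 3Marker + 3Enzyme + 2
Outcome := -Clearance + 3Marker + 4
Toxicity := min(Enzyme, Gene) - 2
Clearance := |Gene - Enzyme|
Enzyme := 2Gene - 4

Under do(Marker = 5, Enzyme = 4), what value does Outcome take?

17

The joint intervention fixes Marker = 5, Enzyme = 4, removing each variable's own equation.
Clearance = |Gene - Enzyme|  [with Gene=6, Enzyme=4]  = 2
Outcome = -Clearance + 3Marker + 4  [with Clearance=2, Marker=5]  = 17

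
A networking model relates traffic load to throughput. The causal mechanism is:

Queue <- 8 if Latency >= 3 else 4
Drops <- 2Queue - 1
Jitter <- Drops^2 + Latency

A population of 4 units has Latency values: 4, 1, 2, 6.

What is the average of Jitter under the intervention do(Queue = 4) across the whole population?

The intervention sets Queue=4 in all 4 units regardless of Latency. Recomputing Jitter per unit gives 53, 50, 51, 55; average 52.25.

52.25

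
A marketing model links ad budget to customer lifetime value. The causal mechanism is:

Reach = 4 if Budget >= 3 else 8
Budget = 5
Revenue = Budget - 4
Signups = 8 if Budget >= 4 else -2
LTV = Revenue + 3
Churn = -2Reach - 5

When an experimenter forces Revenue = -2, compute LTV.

1

The intervention breaks the incoming arrows to Revenue: Revenue = Budget - 4 no longer applies, and Revenue = -2.
LTV = Revenue + 3  [with Revenue=-2]  = 1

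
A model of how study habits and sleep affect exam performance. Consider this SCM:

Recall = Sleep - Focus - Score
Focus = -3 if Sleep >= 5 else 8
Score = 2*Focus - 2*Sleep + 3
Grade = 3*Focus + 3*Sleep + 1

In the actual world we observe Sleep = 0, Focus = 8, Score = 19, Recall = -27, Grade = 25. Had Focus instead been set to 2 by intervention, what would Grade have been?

7

do(Focus=2) replaces the equation Focus = -3 if Sleep >= 5 else 8 with the constant Focus = 2.
Grade = 3*Focus + 3*Sleep + 1  [with Focus=2, Sleep=0]  = 7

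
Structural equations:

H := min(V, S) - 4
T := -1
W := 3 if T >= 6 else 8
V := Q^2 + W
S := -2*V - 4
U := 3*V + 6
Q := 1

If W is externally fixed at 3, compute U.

The intervention breaks the incoming arrows to W: W := 3 if T >= 6 else 8 no longer applies, and W = 3.
V = Q^2 + W  [with Q=1, W=3]  = 4
U = 3*V + 6  [with V=4]  = 18

18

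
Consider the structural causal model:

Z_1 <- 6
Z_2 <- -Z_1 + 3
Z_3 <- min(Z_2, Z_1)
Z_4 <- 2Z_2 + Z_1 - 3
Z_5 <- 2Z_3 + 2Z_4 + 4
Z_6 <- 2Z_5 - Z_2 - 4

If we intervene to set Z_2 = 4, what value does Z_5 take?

34

do(Z_2=4) replaces the equation Z_2 <- -Z_1 + 3 with the constant Z_2 = 4.
Z_3 = min(Z_2, Z_1)  [with Z_2=4, Z_1=6]  = 4
Z_4 = 2Z_2 + Z_1 - 3  [with Z_2=4, Z_1=6]  = 11
Z_5 = 2Z_3 + 2Z_4 + 4  [with Z_3=4, Z_4=11]  = 34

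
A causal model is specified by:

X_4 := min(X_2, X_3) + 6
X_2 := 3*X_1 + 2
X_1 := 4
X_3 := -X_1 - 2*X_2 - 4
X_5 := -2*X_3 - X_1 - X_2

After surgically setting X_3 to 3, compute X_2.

14

Under do(X_3=3), the mechanism X_3 := -X_1 - 2*X_2 - 4 is discarded; X_3 is fixed at 3.
Since X_2 is not a descendant of the intervened variable, it is unaffected.
X_2 = 3*X_1 + 2  [with X_1=4]  = 14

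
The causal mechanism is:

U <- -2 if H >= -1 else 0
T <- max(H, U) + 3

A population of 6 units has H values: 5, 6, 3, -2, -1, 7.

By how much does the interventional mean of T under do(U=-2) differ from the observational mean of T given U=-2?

Under do(U=-2), U's equation is replaced by U=-2 for every unit. Per-unit T: 8, 9, 6, 1, 2, 10. Mean = 6.
E[T|U=-2] averages over only the 5 units with U=-2 (H = 5, 6, 3, -1, 7): T = 8, 9, 6, 2, 10, mean 7.
Difference = 6 − 7 = -1.

-1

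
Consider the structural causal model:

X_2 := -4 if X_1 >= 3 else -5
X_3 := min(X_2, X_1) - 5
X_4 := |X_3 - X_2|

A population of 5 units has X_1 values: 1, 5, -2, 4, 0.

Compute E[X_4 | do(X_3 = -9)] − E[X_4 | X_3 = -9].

do(X_3=-9) breaks X_3's dependence on X_1. With X_3=-9 fixed, X_4 across the units is 4, 5, 4, 5, 4, mean 4.4.
Conditioning on X_3=-9 selects the 2 unit(s) with X_1 ∈ {5, 4}. Their X_4 values: 5, 5. Mean = 5.
Difference = 4.4 − 5 = -0.6.

-0.6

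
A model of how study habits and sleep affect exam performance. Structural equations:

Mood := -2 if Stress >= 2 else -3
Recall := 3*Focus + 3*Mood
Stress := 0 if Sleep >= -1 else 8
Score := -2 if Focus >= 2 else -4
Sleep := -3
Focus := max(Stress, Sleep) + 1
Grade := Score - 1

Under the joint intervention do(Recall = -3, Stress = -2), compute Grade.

-5

Setting Recall = -3, Stress = -2 by intervention discards those variables' equations.
Focus = max(Stress, Sleep) + 1  [with Stress=-2, Sleep=-3]  = -1
Score = -2 if Focus >= 2 else -4  [with Focus=-1]  = -4
Grade = Score - 1  [with Score=-4]  = -5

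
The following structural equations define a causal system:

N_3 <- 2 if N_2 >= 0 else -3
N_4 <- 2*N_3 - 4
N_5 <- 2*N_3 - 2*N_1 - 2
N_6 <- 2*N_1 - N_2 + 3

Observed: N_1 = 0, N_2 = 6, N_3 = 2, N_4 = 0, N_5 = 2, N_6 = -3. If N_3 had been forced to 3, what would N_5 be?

4

do(N_3=3) replaces the equation N_3 <- 2 if N_2 >= 0 else -3 with the constant N_3 = 3.
N_5 = 2*N_3 - 2*N_1 - 2  [with N_3=3, N_1=0]  = 4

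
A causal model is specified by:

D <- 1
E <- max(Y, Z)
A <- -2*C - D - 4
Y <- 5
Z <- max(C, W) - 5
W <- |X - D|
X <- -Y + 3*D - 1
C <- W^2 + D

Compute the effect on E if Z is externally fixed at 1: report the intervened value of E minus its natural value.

Intervening sets Z = 1 and removes its equation (Z <- max(C, W) - 5).
E = max(Y, Z)  [with Y=5, Z=1]  = 5
Without intervention: X = -Y + 3*D - 1  [with Y=5, D=1]  = -3; W = |X - D|  [with X=-3, D=1]  = 4; C = W^2 + D  [with W=4, D=1]  = 17; Z = max(C, W) - 5  [with C=17, W=4]  = 12; E = max(Y, Z)  [with Y=5, Z=12]  = 12.
Change = 5 − 12 = -7.

-7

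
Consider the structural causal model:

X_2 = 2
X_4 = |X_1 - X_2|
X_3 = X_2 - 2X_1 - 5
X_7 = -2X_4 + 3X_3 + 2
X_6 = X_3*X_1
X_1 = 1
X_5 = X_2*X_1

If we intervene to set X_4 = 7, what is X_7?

-27

The intervention breaks the incoming arrows to X_4: X_4 = |X_1 - X_2| no longer applies, and X_4 = 7.
X_3 = X_2 - 2X_1 - 5  [with X_2=2, X_1=1]  = -5
X_7 = -2X_4 + 3X_3 + 2  [with X_4=7, X_3=-5]  = -27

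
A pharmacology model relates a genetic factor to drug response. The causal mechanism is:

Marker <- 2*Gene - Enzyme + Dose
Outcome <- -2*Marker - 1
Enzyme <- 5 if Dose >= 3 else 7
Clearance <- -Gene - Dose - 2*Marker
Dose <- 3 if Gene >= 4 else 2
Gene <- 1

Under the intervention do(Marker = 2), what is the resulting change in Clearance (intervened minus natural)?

Intervening sets Marker = 2 and removes its equation (Marker <- 2*Gene - Enzyme + Dose).
Dose = 3 if Gene >= 4 else 2  [with Gene=1]  = 2
Clearance = -Gene - Dose - 2*Marker  [with Gene=1, Dose=2, Marker=2]  = -7
Without intervention: Dose = 3 if Gene >= 4 else 2  [with Gene=1]  = 2; Enzyme = 5 if Dose >= 3 else 7  [with Dose=2]  = 7; Marker = 2*Gene - Enzyme + Dose  [with Gene=1, Enzyme=7, Dose=2]  = -3; Clearance = -Gene - Dose - 2*Marker  [with Gene=1, Dose=2, Marker=-3]  = 3.
Change = -7 − 3 = -10.

-10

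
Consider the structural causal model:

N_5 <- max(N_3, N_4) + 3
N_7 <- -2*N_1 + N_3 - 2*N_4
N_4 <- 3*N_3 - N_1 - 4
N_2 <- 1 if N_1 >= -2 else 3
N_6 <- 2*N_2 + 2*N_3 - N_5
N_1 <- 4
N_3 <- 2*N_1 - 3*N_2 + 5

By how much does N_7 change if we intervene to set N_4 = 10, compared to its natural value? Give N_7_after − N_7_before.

24

The intervention breaks the incoming arrows to N_4: N_4 <- 3*N_3 - N_1 - 4 no longer applies, and N_4 = 10.
N_2 = 1 if N_1 >= -2 else 3  [with N_1=4]  = 1
N_3 = 2*N_1 - 3*N_2 + 5  [with N_1=4, N_2=1]  = 10
N_7 = -2*N_1 + N_3 - 2*N_4  [with N_1=4, N_3=10, N_4=10]  = -18
Without intervention: N_2 = 1 if N_1 >= -2 else 3  [with N_1=4]  = 1; N_3 = 2*N_1 - 3*N_2 + 5  [with N_1=4, N_2=1]  = 10; N_4 = 3*N_3 - N_1 - 4  [with N_3=10, N_1=4]  = 22; N_7 = -2*N_1 + N_3 - 2*N_4  [with N_1=4, N_3=10, N_4=22]  = -42.
Change = -18 − (-42) = 24.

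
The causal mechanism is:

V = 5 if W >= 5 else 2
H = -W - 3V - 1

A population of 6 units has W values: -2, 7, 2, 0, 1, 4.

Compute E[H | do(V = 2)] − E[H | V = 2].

Under do(V=2), V's equation is replaced by V=2 for every unit. Per-unit H: -5, -14, -9, -7, -8, -11. Mean = -9.
Conditioning on V=2 selects the 5 unit(s) with W ∈ {-2, 2, 0, 1, 4}. Their H values: -5, -9, -7, -8, -11. Mean = -8.
Difference = -9 − (-8) = -1.

-1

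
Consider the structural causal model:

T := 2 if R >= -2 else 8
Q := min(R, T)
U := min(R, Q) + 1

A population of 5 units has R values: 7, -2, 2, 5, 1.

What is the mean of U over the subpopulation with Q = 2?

Observing Q=2 restricts to units where Q's equation naturally yields 2: R ∈ {7, 2, 5}. In that subpopulation U = 3, 3, 3, mean 3.

3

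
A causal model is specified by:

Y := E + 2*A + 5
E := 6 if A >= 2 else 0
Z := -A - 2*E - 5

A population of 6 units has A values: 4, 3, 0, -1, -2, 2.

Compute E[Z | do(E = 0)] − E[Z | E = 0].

The intervention sets E=0 in all 6 units regardless of A. Recomputing Z per unit gives -9, -8, -5, -4, -3, -7; average -6.
Conditioning on E=0 selects the 3 unit(s) with A ∈ {0, -1, -2}. Their Z values: -5, -4, -3. Mean = -4.
Difference = -6 − (-4) = -2.

-2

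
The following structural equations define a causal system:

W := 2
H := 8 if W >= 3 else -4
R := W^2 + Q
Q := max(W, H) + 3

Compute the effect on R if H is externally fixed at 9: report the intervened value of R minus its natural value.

Under do(H=9), the mechanism H := 8 if W >= 3 else -4 is discarded; H is fixed at 9.
Q = max(W, H) + 3  [with W=2, H=9]  = 12
R = W^2 + Q  [with W=2, Q=12]  = 16
Without intervention: H = 8 if W >= 3 else -4  [with W=2]  = -4; Q = max(W, H) + 3  [with W=2, H=-4]  = 5; R = W^2 + Q  [with W=2, Q=5]  = 9.
Change = 16 − 9 = 7.

7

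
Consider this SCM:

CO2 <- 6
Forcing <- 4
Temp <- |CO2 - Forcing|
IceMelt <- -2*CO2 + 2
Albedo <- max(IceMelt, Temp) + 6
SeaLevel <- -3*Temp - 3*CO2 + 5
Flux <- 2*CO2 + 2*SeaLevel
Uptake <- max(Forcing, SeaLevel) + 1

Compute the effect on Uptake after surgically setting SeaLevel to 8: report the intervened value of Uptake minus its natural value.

4

Intervening sets SeaLevel = 8 and removes its equation (SeaLevel <- -3*Temp - 3*CO2 + 5).
Uptake = max(Forcing, SeaLevel) + 1  [with Forcing=4, SeaLevel=8]  = 9
Without intervention: Temp = |CO2 - Forcing|  [with CO2=6, Forcing=4]  = 2; SeaLevel = -3*Temp - 3*CO2 + 5  [with Temp=2, CO2=6]  = -19; Uptake = max(Forcing, SeaLevel) + 1  [with Forcing=4, SeaLevel=-19]  = 5.
Change = 9 − 5 = 4.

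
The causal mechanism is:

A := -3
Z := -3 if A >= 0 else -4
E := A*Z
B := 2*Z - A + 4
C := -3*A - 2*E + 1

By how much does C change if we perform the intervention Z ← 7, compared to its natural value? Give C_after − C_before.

66

do(Z=7) replaces the equation Z := -3 if A >= 0 else -4 with the constant Z = 7.
E = A*Z  [with A=-3, Z=7]  = -21
C = -3*A - 2*E + 1  [with A=-3, E=-21]  = 52
Without intervention: Z = -3 if A >= 0 else -4  [with A=-3]  = -4; E = A*Z  [with A=-3, Z=-4]  = 12; C = -3*A - 2*E + 1  [with A=-3, E=12]  = -14.
Change = 52 − (-14) = 66.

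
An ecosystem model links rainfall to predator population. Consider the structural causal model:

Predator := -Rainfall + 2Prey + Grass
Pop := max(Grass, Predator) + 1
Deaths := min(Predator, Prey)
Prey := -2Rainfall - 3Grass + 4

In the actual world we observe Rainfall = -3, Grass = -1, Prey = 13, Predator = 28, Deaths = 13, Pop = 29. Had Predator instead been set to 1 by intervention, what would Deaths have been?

Intervening sets Predator = 1 and removes its equation (Predator := -Rainfall + 2Prey + Grass).
Prey = -2Rainfall - 3Grass + 4  [with Rainfall=-3, Grass=-1]  = 13
Deaths = min(Predator, Prey)  [with Predator=1, Prey=13]  = 1

1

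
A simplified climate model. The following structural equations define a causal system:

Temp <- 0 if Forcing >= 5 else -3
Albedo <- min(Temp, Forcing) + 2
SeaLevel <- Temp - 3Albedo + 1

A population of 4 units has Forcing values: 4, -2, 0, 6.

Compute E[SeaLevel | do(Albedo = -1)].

The intervention sets Albedo=-1 in all 4 units regardless of Forcing. Recomputing SeaLevel per unit gives 1, 1, 1, 4; average 1.75.

1.75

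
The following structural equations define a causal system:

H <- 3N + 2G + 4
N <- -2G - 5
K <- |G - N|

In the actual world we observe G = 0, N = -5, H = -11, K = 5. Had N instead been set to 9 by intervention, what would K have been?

9

Under do(N=9), the mechanism N <- -2G - 5 is discarded; N is fixed at 9.
K = |G - N|  [with G=0, N=9]  = 9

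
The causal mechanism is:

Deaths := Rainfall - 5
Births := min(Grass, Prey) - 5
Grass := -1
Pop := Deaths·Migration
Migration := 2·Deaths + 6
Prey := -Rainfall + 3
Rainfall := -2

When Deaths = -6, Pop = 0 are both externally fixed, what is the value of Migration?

Under do(Deaths = -6, Pop = 0), each intervened variable's structural equation is replaced by its fixed value.
Migration = 2·Deaths + 6  [with Deaths=-6]  = -6

-6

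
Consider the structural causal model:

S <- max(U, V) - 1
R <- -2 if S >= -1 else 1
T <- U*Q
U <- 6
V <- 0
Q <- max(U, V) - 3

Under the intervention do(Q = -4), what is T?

Under do(Q=-4), the mechanism Q <- max(U, V) - 3 is discarded; Q is fixed at -4.
T = U*Q  [with U=6, Q=-4]  = -24

-24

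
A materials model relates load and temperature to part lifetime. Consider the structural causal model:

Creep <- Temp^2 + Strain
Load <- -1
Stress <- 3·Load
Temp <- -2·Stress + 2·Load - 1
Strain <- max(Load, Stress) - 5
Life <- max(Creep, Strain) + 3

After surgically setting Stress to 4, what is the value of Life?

Under do(Stress=4), the mechanism Stress <- 3·Load is discarded; Stress is fixed at 4.
Strain = max(Load, Stress) - 5  [with Load=-1, Stress=4]  = -1
Temp = -2·Stress + 2·Load - 1  [with Stress=4, Load=-1]  = -11
Creep = Temp^2 + Strain  [with Temp=-11, Strain=-1]  = 120
Life = max(Creep, Strain) + 3  [with Creep=120, Strain=-1]  = 123

123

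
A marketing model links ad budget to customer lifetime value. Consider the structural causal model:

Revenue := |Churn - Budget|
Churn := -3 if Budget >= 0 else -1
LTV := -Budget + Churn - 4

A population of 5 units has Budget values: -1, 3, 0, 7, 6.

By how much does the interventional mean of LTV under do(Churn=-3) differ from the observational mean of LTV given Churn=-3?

1

The intervention sets Churn=-3 in all 5 units regardless of Budget. Recomputing LTV per unit gives -6, -10, -7, -14, -13; average -10.
E[LTV|Churn=-3] averages over only the 4 units with Churn=-3 (Budget = 3, 0, 7, 6): LTV = -10, -7, -14, -13, mean -11.
Difference = -10 − (-11) = 1.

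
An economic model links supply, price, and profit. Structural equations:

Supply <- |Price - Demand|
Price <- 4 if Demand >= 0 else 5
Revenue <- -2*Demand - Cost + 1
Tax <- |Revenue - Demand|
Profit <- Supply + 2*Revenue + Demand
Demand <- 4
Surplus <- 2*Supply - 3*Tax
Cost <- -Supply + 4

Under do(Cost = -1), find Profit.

-8

The intervention breaks the incoming arrows to Cost: Cost <- -Supply + 4 no longer applies, and Cost = -1.
Price = 4 if Demand >= 0 else 5  [with Demand=4]  = 4
Supply = |Price - Demand|  [with Price=4, Demand=4]  = 0
Revenue = -2*Demand - Cost + 1  [with Demand=4, Cost=-1]  = -6
Profit = Supply + 2*Revenue + Demand  [with Supply=0, Revenue=-6, Demand=4]  = -8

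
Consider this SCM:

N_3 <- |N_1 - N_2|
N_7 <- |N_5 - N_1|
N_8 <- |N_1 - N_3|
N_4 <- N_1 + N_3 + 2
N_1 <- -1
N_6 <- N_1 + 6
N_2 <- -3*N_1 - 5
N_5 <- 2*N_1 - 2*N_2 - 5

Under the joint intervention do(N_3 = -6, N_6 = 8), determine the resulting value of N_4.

Setting N_3 = -6, N_6 = 8 by intervention discards those variables' equations.
N_4 = N_1 + N_3 + 2  [with N_1=-1, N_3=-6]  = -5

-5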